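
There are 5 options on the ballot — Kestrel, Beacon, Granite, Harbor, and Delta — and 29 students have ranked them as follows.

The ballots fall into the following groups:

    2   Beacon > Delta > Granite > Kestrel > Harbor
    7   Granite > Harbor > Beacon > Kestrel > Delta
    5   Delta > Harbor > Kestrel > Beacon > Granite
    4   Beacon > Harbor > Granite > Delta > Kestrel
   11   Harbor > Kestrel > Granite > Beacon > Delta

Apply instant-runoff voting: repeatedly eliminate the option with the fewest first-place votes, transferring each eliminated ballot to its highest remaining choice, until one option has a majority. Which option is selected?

Harbor

Round 1: Harbor 11, Granite 7, Beacon 6, Delta 5, Kestrel 0. Kestrel has the fewest and is eliminated.
Round 2: Harbor 11, Granite 7, Beacon 6, Delta 5. Delta has the fewest and is eliminated.
Round 3: Harbor 16, Granite 7, Beacon 6. Harbor has a majority.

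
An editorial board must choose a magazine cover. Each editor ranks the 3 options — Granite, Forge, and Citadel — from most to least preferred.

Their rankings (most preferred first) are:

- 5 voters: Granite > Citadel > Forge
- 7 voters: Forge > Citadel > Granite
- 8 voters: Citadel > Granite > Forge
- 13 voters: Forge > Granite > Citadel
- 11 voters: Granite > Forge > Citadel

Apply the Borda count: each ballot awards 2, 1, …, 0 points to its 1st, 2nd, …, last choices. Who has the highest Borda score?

Granite

Borda scores:
  Granite: 5·2 + 7·0 + 8·1 + 13·1 + 11·2 = 53
  Forge: 5·0 + 7·2 + 8·0 + 13·2 + 11·1 = 51
  Citadel: 5·1 + 7·1 + 8·2 + 13·0 + 11·0 = 28
Granite has the highest total.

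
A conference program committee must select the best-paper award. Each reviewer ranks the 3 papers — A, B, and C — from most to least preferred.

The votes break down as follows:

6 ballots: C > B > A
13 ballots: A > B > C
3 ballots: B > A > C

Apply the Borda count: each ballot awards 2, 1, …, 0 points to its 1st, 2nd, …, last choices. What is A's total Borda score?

29

Borda scores:
  A: 6·0 + 13·2 + 3·1 = 29
  B: 6·1 + 13·1 + 3·2 = 25
  C: 6·2 + 13·0 + 3·0 = 12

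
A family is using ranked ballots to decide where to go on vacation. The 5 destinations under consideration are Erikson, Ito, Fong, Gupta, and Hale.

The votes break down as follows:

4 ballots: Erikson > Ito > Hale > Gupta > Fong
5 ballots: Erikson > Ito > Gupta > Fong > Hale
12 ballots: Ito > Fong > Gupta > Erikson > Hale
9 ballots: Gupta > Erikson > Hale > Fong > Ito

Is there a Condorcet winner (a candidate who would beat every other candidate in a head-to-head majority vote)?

No

Head-to-head results (30 voters total):
Erikson vs Ito: Erikson wins 18–12.
Erikson vs Fong: Erikson wins 18–12.
Erikson vs Gupta: Gupta wins 21–9.
Erikson vs Hale: Erikson wins 30–0.
Ito vs Fong: Ito wins 21–9.
Ito vs Gupta: Ito wins 21–9.
Ito vs Hale: Ito wins 21–9.
Fong vs Gupta: Gupta wins 18–12.
Fong vs Hale: Fong wins 17–13.
Gupta vs Hale: Gupta wins 26–4.
No candidate beats all others: Erikson beats Ito beats Gupta beats Erikson, a majority cycle.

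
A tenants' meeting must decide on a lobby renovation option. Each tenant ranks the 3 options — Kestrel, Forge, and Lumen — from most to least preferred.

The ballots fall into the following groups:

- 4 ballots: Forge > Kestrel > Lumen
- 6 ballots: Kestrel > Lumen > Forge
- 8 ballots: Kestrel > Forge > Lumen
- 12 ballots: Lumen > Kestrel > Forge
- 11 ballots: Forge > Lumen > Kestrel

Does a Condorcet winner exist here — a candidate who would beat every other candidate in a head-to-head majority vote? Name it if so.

Head-to-head results (41 voters total):
Kestrel vs Forge: Kestrel wins 26–15.
Kestrel vs Lumen: Lumen wins 23–18.
Forge vs Lumen: Forge wins 23–18.
No candidate beats all others: Kestrel beats Forge beats Lumen beats Kestrel, a majority cycle.

None — there is no Condorcet winner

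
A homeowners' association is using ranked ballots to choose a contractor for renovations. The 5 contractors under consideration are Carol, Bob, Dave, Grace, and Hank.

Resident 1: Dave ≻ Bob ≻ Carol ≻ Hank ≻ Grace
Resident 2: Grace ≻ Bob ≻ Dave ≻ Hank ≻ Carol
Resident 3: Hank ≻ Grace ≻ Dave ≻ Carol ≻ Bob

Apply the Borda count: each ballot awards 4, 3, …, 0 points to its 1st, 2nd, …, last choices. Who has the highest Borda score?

Borda scores:
  Carol: 2 + 0 + 1 = 3
  Bob: 3 + 3 + 0 = 6
  Dave: 4 + 2 + 2 = 8
  Grace: 0 + 4 + 3 = 7
  Hank: 1 + 1 + 4 = 6
Dave has the highest total.

Dave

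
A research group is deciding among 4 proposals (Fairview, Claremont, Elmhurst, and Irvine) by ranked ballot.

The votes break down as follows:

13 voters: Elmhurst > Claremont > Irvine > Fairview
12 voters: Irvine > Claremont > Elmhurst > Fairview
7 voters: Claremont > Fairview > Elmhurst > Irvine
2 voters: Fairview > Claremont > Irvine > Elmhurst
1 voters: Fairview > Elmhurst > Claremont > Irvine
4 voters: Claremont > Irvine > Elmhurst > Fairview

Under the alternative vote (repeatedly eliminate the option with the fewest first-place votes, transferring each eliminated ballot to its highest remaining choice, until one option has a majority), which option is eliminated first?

Fairview

Round 1: Elmhurst 13, Irvine 12, Claremont 11, Fairview 3. Fairview has the fewest and is eliminated.
Round 2: Elmhurst 14, Claremont 13, Irvine 12. Irvine has the fewest and is eliminated.
Round 3: Claremont 25, Elmhurst 14. Claremont has a majority.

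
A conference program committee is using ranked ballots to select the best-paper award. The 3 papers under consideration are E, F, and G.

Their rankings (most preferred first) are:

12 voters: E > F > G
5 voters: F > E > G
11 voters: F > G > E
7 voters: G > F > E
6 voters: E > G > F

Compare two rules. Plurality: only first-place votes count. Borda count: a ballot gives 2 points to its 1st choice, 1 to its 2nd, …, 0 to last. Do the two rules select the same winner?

No

Plurality first-place counts: E 18, F 16, G 7 → E.
Borda totals: E 41, F 51, G 31 → F.
The two rules disagree: plurality picks E, Borda picks F.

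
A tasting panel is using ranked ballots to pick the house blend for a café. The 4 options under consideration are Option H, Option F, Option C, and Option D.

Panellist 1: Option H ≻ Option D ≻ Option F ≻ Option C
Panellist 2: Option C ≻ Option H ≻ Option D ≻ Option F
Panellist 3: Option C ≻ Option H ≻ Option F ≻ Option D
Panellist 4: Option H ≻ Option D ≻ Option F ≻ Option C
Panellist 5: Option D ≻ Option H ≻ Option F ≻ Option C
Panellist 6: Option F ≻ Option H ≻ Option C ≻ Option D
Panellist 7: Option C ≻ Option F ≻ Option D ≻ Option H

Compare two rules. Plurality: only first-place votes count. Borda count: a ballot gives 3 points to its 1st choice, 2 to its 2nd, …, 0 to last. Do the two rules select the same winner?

Plurality first-place counts: Option H 2, Option F 1, Option C 3, Option D 1 → Option C.
Borda totals: Option H 14, Option F 9, Option C 10, Option D 9 → Option H.
The two rules disagree: plurality picks Option C, Borda picks Option H.

No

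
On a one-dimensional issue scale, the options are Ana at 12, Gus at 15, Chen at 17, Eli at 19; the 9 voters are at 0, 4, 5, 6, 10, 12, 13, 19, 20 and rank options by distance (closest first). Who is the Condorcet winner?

Ana

With single-peaked preferences on a line, the Condorcet winner is the candidate closest to the median voter.
The median voter (position 10) is closest to Ana at 12.
Check: Ana vs Gus — voters closer to Ana: 7 of 9.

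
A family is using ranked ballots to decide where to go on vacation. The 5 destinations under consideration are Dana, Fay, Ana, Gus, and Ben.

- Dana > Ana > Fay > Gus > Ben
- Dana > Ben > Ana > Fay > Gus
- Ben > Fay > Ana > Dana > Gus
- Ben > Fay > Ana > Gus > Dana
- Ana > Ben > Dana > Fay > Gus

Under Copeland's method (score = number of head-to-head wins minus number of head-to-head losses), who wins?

Ben

Pairwise results:
  Dana vs Fay: Dana wins 3–2.
  Dana vs Ana: Ana wins 3–2.
  Dana vs Gus: Dana wins 4–1.
  Dana vs Ben: Ben wins 3–2.
  Fay vs Ana: Ana wins 3–2.
  Fay vs Gus: Fay wins 5–0.
  Fay vs Ben: Ben wins 4–1.
  Ana vs Gus: Ana wins 5–0.
  Ana vs Ben: Ben wins 3–2.
  Gus vs Ben: Ben wins 4–1.
Copeland scores (wins − losses):
  Dana: 2 − 2 = 0
  Fay: 1 − 3 = -2
  Ana: 3 − 1 = 2
  Gus: 0 − 4 = -4
  Ben: 4 − 0 = 4
Ben has the best Copeland score.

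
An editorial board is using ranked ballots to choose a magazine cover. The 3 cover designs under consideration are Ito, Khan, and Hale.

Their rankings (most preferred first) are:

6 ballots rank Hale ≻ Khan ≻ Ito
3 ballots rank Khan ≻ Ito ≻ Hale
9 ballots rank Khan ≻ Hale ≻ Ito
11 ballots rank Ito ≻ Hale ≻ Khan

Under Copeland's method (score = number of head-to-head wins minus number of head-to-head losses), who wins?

Pairwise results:
  Ito vs Khan: Khan wins 18–11.
  Ito vs Hale: Hale wins 15–14.
  Khan vs Hale: Hale wins 17–12.
Copeland scores (wins − losses):
  Ito: 0 − 2 = -2
  Khan: 1 − 1 = 0
  Hale: 2 − 0 = 2
Hale has the best Copeland score.

Hale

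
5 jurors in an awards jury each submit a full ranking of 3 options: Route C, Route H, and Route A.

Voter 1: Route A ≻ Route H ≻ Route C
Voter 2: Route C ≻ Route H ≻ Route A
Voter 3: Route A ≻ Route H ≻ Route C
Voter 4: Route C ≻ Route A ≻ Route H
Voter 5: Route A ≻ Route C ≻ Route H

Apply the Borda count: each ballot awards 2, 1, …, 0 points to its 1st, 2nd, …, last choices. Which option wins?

Borda scores:
  Route C: 0 + 2 + 0 + 2 + 1 = 5
  Route H: 1 + 1 + 1 + 0 + 0 = 3
  Route A: 2 + 0 + 2 + 1 + 2 = 7
Route A has the highest total.

Route A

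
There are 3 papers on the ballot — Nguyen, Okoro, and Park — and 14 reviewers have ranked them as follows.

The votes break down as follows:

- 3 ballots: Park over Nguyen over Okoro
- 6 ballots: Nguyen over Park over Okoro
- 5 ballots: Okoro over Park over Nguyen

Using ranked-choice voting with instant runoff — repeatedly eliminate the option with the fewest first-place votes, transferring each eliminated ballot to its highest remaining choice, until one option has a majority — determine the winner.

Round 1: Nguyen 6, Okoro 5, Park 3. Park has the fewest and is eliminated.
Round 2: Nguyen 9, Okoro 5. Nguyen has a majority.

Nguyen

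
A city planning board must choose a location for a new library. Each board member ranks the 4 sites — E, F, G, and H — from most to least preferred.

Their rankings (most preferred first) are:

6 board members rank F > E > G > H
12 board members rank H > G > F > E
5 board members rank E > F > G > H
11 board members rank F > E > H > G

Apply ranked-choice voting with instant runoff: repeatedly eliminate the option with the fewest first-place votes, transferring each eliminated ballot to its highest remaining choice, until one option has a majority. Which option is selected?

F

Round 1: F 17, H 12, E 5, G 0. G has the fewest and is eliminated.
Round 2: F 17, H 12, E 5. E has the fewest and is eliminated.
Round 3: F 22, H 12. F has a majority.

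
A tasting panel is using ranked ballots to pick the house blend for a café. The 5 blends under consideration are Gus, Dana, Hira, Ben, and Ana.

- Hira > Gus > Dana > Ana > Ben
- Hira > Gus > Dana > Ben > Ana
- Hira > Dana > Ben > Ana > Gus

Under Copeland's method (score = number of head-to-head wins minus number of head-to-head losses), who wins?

Pairwise results:
  Gus vs Dana: Gus wins 2–1.
  Gus vs Hira: Hira wins 3–0.
  Gus vs Ben: Gus wins 2–1.
  Gus vs Ana: Gus wins 2–1.
  Dana vs Hira: Hira wins 3–0.
  Dana vs Ben: Dana wins 3–0.
  Dana vs Ana: Dana wins 3–0.
  Hira vs Ben: Hira wins 3–0.
  Hira vs Ana: Hira wins 3–0.
  Ben vs Ana: Ben wins 2–1.
Copeland scores (wins − losses):
  Gus: 3 − 1 = 2
  Dana: 2 − 2 = 0
  Hira: 4 − 0 = 4
  Ben: 1 − 3 = -2
  Ana: 0 − 4 = -4
Hira has the best Copeland score.

Hira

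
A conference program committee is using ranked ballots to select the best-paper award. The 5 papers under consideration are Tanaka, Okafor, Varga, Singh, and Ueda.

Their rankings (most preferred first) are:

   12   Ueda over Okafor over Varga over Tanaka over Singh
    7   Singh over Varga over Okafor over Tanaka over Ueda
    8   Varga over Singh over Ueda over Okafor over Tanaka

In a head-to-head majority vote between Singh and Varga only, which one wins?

Ballots ranking Singh above Varga: 7.
Ballots ranking Varga above Singh: 12+8 = 20.
Varga wins the head-to-head, 20–7.

Varga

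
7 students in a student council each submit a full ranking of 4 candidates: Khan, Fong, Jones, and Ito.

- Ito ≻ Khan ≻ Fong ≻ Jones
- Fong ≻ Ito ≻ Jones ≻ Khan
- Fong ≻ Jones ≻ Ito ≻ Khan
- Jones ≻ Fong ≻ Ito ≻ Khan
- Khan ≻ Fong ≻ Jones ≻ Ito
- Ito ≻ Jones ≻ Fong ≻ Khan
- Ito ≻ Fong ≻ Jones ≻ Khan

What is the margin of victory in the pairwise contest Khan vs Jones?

Ballots ranking Khan above Jones: 2.
Ballots ranking Jones above Khan: 5.
Jones wins 5–2, a margin of 3.

3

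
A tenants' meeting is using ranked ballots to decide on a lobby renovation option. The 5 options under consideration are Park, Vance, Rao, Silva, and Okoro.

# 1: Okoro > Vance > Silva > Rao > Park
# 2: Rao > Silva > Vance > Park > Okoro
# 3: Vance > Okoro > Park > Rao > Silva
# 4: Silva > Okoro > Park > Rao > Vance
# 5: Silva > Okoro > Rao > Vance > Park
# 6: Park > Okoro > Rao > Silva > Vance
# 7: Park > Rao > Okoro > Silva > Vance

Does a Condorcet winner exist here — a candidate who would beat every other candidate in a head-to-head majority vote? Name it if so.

Okoro

Head-to-head results (7 voters total):
Park vs Vance: Vance wins 4–3.
Park vs Rao: Park wins 4–3.
Park vs Silva: Silva wins 4–3.
Park vs Okoro: Okoro wins 4–3.
Vance vs Rao: Rao wins 5–2.
Vance vs Silva: Silva wins 5–2.
Vance vs Okoro: Okoro wins 5–2.
Rao vs Silva: Rao wins 4–3.
Rao vs Okoro: Okoro wins 5–2.
Silva vs Okoro: Okoro wins 4–3.
Okoro beats each rival — Park (4–3), Vance (5–2), Rao (5–2), Silva (4–3) — so Okoro is the Condorcet winner.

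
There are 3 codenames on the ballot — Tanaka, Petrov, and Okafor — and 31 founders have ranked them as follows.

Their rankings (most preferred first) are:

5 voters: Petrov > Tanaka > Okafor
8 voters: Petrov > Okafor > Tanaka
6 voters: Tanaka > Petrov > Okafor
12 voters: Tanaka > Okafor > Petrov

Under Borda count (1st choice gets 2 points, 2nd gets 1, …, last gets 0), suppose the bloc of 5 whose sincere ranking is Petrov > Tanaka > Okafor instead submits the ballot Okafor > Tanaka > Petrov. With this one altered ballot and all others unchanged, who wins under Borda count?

Borda totals with the altered ballot: Tanaka 41, Petrov 22, Okafor 30.
The winner is unchanged: still Tanaka.

Tanaka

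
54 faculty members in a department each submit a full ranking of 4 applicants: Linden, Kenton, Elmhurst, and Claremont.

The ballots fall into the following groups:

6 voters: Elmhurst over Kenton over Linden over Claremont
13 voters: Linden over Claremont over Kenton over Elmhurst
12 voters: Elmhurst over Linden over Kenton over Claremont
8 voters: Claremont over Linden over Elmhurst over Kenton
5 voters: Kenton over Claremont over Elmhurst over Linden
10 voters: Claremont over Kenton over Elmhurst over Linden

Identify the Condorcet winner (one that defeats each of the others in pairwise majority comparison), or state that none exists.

No Condorcet winner

Head-to-head results (54 voters total):
Linden vs Kenton: Linden wins 33–21.
Linden vs Elmhurst: Elmhurst wins 33–21.
Linden vs Claremont: Linden wins 31–23.
Kenton vs Elmhurst: Kenton wins 28–26.
Kenton vs Claremont: Claremont wins 31–23.
Elmhurst vs Claremont: Claremont wins 36–18.
No candidate beats all others: Linden beats Kenton beats Elmhurst beats Linden, a majority cycle.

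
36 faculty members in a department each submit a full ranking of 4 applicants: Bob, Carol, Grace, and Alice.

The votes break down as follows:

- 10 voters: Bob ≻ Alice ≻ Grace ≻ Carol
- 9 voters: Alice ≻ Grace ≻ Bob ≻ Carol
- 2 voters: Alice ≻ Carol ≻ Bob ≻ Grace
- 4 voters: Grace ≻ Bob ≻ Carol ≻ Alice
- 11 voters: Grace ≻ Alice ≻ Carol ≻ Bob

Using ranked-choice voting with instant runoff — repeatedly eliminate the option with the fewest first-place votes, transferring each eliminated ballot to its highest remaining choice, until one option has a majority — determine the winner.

Round 1: Grace 15, Alice 11, Bob 10, Carol 0. Carol has the fewest and is eliminated.
Round 2: Grace 15, Alice 11, Bob 10. Bob has the fewest and is eliminated.
Round 3: Alice 21, Grace 15. Alice has a majority.

Alice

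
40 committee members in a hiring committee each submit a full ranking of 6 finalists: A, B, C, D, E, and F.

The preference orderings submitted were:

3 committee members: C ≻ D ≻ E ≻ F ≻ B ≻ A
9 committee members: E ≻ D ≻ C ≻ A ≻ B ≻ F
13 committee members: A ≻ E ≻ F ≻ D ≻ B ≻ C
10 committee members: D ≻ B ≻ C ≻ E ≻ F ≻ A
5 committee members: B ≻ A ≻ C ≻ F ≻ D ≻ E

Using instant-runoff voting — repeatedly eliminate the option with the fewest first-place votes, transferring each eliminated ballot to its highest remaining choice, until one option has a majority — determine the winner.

D

Round 1: A 13, D 10, E 9, B 5, C 3, F 0. F has the fewest and is eliminated.
Round 2: A 13, D 10, E 9, B 5, C 3. C has the fewest and is eliminated.
Round 3: A 13, D 13, E 9, B 5. B has the fewest and is eliminated.
Round 4: A 18, D 13, E 9. E has the fewest and is eliminated.
Round 5: D 22, A 18. D has a majority.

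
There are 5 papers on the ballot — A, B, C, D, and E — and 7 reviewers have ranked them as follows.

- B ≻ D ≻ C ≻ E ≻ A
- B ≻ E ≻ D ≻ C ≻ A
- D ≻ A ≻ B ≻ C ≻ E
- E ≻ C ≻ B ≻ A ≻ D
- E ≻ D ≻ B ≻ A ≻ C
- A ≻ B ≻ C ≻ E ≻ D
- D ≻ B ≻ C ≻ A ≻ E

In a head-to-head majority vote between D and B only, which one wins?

B

Ballots ranking D above B: 3.
Ballots ranking B above D: 4.
B wins the head-to-head, 4–3.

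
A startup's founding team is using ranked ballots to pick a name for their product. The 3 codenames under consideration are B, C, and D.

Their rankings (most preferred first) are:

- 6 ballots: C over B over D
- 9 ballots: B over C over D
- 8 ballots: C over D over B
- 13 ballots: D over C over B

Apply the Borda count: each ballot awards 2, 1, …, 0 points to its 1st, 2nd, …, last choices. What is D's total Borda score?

Borda scores:
  B: 6·1 + 9·2 + 8·0 + 13·0 = 24
  C: 6·2 + 9·1 + 8·2 + 13·1 = 50
  D: 6·0 + 9·0 + 8·1 + 13·2 = 34

34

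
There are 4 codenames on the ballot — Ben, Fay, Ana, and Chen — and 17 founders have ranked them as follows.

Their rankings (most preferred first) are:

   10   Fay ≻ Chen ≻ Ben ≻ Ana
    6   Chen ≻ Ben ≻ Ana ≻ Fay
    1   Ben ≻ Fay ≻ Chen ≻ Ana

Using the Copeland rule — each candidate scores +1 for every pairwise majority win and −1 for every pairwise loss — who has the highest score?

Pairwise results:
  Ben vs Fay: Fay wins 10–7.
  Ben vs Ana: Ben wins 17–0.
  Ben vs Chen: Chen wins 16–1.
  Fay vs Ana: Fay wins 11–6.
  Fay vs Chen: Fay wins 11–6.
  Ana vs Chen: Chen wins 17–0.
Copeland scores (wins − losses):
  Ben: 1 − 2 = -1
  Fay: 3 − 0 = 3
  Ana: 0 − 3 = -3
  Chen: 2 − 1 = 1
Fay has the best Copeland score.

Fay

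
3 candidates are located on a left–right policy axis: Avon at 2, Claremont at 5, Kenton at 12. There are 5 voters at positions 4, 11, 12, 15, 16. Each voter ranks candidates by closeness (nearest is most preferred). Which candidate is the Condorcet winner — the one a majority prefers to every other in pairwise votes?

Kenton

With single-peaked preferences on a line, the Condorcet winner is the candidate closest to the median voter.
The median voter (position 12) is closest to Kenton at 12.
Check: Kenton vs Claremont — voters closer to Kenton: 4 of 5.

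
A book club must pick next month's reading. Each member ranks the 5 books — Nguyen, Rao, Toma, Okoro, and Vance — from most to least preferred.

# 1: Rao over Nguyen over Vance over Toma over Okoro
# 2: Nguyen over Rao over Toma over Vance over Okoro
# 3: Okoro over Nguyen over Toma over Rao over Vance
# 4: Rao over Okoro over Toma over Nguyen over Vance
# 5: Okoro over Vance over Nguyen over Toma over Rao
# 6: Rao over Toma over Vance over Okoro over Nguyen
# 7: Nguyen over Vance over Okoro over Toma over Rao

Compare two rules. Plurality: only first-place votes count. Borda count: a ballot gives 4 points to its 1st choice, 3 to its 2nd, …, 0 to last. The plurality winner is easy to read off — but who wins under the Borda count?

Plurality first-place counts: Nguyen 2, Rao 3, Toma 0, Okoro 2, Vance 0 → Rao.
Borda totals: Nguyen 17, Rao 16, Toma 12, Okoro 14, Vance 11 → Nguyen.

Nguyen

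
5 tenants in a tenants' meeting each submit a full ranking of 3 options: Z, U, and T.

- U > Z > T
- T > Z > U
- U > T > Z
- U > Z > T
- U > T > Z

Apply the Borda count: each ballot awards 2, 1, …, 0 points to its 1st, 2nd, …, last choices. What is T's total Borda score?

Borda scores:
  Z: 1 + 1 + 0 + 1 + 0 = 3
  U: 2 + 0 + 2 + 2 + 2 = 8
  T: 0 + 2 + 1 + 0 + 1 = 4

4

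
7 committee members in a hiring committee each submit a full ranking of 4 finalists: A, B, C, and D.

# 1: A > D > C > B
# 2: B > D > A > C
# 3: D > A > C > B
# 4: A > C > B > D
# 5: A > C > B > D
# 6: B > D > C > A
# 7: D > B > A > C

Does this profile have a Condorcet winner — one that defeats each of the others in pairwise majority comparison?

Head-to-head results (7 voters total):
A vs B: A wins 4–3.
A vs C: A wins 6–1.
A vs D: D wins 4–3.
B vs C: C wins 4–3.
B vs D: B wins 4–3.
C vs D: D wins 5–2.
No candidate beats all others: A beats B beats D beats A, a majority cycle.

No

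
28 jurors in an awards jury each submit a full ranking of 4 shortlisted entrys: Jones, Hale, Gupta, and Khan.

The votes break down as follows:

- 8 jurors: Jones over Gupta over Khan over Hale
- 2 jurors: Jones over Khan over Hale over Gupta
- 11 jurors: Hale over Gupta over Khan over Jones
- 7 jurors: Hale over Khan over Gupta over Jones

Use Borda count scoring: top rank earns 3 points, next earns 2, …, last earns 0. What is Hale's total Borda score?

Borda scores:
  Jones: 8·3 + 2·3 + 11·0 + 7·0 = 30
  Hale: 8·0 + 2·1 + 11·3 + 7·3 = 56
  Gupta: 8·2 + 2·0 + 11·2 + 7·1 = 45
  Khan: 8·1 + 2·2 + 11·1 + 7·2 = 37

56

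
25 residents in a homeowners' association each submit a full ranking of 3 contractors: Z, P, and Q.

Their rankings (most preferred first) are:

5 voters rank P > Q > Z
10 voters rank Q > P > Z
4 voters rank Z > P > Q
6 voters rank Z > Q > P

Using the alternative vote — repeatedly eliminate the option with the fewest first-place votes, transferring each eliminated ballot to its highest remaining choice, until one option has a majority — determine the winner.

Q

Round 1: Z 10, Q 10, P 5. P has the fewest and is eliminated.
Round 2: Q 15, Z 10. Q has a majority.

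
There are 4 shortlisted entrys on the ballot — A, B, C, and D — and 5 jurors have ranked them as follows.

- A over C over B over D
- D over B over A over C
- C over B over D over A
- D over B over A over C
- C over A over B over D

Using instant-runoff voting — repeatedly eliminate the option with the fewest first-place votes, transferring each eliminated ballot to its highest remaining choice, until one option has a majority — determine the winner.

C

Round 1: C 2, D 2, A 1, B 0. B has the fewest and is eliminated.
Round 2: C 2, D 2, A 1. A has the fewest and is eliminated.
Round 3: C 3, D 2. C has a majority.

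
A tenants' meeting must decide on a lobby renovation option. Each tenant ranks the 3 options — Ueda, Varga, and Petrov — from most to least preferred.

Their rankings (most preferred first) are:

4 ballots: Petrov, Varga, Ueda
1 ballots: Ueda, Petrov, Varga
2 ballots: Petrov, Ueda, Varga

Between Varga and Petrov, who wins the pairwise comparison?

Petrov

Ballots ranking Varga above Petrov: 0.
Ballots ranking Petrov above Varga: 4+1+2 = 7.
Petrov wins the head-to-head, 7–0.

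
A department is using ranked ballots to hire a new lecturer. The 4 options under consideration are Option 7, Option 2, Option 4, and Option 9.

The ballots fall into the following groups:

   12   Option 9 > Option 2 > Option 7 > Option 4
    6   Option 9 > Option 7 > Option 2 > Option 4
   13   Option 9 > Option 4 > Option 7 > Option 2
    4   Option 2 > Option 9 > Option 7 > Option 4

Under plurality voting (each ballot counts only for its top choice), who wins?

Option 9

First-place vote totals:
  Option 7: 0
  Option 2: 4
  Option 4: 0
  Option 9: 31
Option 9 has the most first-place votes.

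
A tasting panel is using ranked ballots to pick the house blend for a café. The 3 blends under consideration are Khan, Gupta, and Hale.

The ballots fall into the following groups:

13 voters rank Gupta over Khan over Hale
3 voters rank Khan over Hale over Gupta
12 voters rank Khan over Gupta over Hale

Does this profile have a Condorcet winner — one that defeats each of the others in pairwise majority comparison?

Head-to-head results (28 voters total):
Khan vs Gupta: Khan wins 15–13.
Khan vs Hale: Khan wins 28–0.
Gupta vs Hale: Gupta wins 25–3.
Khan beats each rival — Gupta (15–13), Hale (28–0) — so Khan is the Condorcet winner.

Yes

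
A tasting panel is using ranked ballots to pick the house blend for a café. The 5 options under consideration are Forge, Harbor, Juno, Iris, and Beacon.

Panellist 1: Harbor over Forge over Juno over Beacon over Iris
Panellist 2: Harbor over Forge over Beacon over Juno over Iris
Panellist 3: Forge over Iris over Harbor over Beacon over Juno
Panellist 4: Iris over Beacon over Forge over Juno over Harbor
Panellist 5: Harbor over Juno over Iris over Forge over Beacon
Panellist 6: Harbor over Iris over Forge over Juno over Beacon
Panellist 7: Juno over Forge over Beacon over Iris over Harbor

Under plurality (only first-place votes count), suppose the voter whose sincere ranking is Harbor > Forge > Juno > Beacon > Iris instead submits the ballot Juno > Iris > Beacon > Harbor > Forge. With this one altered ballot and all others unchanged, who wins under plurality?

First-place totals with the altered ballot: Forge 1, Harbor 3, Juno 2, Iris 1, Beacon 0.
The winner is unchanged: still Harbor.

Harbor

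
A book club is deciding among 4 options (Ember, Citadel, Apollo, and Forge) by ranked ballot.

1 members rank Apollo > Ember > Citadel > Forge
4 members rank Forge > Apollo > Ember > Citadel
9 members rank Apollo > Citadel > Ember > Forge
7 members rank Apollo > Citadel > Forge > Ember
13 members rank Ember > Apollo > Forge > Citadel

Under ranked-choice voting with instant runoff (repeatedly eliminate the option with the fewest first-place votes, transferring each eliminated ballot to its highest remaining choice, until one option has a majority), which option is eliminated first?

Round 1: Apollo 17, Ember 13, Forge 4, Citadel 0. Citadel has the fewest and is eliminated.
Round 2: Apollo 17, Ember 13, Forge 4. Forge has the fewest and is eliminated.
Round 3: Apollo 21, Ember 13. Apollo has a majority.

Citadel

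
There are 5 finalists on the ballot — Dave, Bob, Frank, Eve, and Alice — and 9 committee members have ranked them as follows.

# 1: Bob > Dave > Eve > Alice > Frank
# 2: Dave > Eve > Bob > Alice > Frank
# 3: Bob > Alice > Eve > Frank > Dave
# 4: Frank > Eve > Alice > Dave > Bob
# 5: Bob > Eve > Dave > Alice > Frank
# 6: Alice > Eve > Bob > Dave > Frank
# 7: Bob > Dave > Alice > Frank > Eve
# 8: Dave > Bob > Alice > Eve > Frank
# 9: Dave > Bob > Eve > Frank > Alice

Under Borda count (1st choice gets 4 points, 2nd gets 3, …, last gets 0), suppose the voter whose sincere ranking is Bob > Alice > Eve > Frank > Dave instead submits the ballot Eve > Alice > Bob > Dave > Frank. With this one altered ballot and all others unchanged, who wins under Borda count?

Borda totals with the altered ballot: Dave 23, Bob 24, Frank 6, Eve 21, Alice 16.
The winner is unchanged: still Bob.

Bob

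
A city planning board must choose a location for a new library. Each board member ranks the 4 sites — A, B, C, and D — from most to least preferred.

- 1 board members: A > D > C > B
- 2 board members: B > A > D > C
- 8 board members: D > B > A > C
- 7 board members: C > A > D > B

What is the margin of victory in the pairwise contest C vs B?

Ballots ranking C above B: 1+7 = 8.
Ballots ranking B above C: 2+8 = 10.
B wins 10–8, a margin of 2.

2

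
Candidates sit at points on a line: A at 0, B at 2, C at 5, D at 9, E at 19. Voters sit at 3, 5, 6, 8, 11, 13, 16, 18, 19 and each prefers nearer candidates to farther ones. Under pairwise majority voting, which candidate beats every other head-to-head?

With single-peaked preferences on a line, the Condorcet winner is the candidate closest to the median voter.
The median voter (position 11) is closest to D at 9.
Check: D vs B — voters closer to D: 7 of 9.

D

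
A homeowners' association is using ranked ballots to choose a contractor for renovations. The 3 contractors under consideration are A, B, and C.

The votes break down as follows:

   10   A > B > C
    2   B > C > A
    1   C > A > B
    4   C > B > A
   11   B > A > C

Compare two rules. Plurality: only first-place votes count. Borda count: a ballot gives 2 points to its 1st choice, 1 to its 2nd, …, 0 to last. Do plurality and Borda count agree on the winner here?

Plurality first-place counts: A 10, B 13, C 5 → B.
Borda totals: A 32, B 40, C 12 → B.
The two rules agree on B.

Yes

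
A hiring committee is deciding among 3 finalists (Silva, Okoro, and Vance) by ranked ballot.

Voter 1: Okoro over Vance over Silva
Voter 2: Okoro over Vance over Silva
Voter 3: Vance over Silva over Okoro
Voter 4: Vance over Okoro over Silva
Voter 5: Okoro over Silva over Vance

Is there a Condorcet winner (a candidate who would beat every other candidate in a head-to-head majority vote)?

Head-to-head results (5 voters total):
Silva vs Okoro: Okoro wins 4–1.
Silva vs Vance: Vance wins 4–1.
Okoro vs Vance: Okoro wins 3–2.
Okoro beats each rival — Silva (4–1), Vance (3–2) — so Okoro is the Condorcet winner.

Yes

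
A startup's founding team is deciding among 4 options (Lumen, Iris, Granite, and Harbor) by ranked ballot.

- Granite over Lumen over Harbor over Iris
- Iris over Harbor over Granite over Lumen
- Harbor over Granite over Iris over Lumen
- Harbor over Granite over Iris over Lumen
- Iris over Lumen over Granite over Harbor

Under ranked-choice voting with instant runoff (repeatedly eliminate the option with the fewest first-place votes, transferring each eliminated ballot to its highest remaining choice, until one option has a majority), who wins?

Harbor

Round 1: Iris 2, Harbor 2, Granite 1, Lumen 0. Lumen has the fewest and is eliminated.
Round 2: Iris 2, Harbor 2, Granite 1. Granite has the fewest and is eliminated.
Round 3: Harbor 3, Iris 2. Harbor has a majority.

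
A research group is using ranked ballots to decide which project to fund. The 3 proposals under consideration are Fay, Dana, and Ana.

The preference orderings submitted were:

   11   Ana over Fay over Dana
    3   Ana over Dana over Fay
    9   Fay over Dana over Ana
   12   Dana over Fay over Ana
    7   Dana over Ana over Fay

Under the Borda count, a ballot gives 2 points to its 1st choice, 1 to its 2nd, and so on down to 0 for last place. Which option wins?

Borda scores:
  Fay: 11·1 + 3·0 + 9·2 + 12·1 + 7·0 = 41
  Dana: 11·0 + 3·1 + 9·1 + 12·2 + 7·2 = 50
  Ana: 11·2 + 3·2 + 9·0 + 12·0 + 7·1 = 35
Dana has the highest total.

Dana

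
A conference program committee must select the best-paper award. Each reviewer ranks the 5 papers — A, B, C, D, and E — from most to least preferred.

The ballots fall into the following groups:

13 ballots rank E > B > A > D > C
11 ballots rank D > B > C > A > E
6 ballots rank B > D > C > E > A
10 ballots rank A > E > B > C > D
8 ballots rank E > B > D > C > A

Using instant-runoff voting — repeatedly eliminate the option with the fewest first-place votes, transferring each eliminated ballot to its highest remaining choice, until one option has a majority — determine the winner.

E

Round 1: E 21, D 11, A 10, B 6, C 0. C has the fewest and is eliminated.
Round 2: E 21, D 11, A 10, B 6. B has the fewest and is eliminated.
Round 3: E 21, D 17, A 10. A has the fewest and is eliminated.
Round 4: E 31, D 17. E has a majority.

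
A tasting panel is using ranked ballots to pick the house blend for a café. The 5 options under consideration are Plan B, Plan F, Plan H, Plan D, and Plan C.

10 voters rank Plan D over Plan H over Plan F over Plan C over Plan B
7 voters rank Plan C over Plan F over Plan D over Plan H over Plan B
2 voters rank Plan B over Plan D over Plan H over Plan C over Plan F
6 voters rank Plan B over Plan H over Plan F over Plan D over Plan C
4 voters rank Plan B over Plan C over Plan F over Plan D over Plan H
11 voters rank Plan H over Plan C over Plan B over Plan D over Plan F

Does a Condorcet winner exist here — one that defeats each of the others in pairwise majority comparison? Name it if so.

There is no Condorcet winner

Head-to-head results (40 voters total):
Plan B vs Plan F: Plan B wins 23–17.
Plan B vs Plan H: Plan H wins 28–12.
Plan B vs Plan D: Plan B wins 23–17.
Plan B vs Plan C: Plan C wins 28–12.
Plan F vs Plan H: Plan H wins 29–11.
Plan F vs Plan D: Plan D wins 23–17.
Plan F vs Plan C: Plan C wins 24–16.
Plan H vs Plan D: Plan D wins 23–17.
Plan H vs Plan C: Plan H wins 29–11.
Plan D vs Plan C: Plan C wins 22–18.
No candidate beats all others: Plan B beats Plan D beats Plan H beats Plan B, a majority cycle.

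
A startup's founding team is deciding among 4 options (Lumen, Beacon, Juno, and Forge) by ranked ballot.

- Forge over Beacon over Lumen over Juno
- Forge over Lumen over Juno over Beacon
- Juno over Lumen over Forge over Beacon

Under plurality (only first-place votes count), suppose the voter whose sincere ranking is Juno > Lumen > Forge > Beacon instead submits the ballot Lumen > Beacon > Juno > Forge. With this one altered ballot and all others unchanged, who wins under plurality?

First-place totals with the altered ballot: Lumen 1, Beacon 0, Juno 0, Forge 2.
The winner is unchanged: still Forge.

Forge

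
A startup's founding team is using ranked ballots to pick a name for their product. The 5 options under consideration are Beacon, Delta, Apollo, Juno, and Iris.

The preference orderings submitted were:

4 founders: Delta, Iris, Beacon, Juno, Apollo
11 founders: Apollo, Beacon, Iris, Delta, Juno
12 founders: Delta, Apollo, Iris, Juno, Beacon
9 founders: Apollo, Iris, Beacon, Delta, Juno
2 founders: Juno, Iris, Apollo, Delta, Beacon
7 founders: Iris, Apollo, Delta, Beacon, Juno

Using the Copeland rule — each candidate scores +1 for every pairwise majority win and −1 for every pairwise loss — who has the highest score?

Pairwise results:
  Beacon vs Delta: Delta wins 25–20.
  Beacon vs Apollo: Apollo wins 41–4.
  Beacon vs Juno: Beacon wins 31–14.
  Beacon vs Iris: Iris wins 34–11.
  Delta vs Apollo: Apollo wins 29–16.
  Delta vs Juno: Delta wins 43–2.
  Delta vs Iris: Iris wins 29–16.
  Apollo vs Juno: Apollo wins 39–6.
  Apollo vs Iris: Apollo wins 32–13.
  Juno vs Iris: Iris wins 43–2.
Copeland scores (wins − losses):
  Beacon: 1 − 3 = -2
  Delta: 2 − 2 = 0
  Apollo: 4 − 0 = 4
  Juno: 0 − 4 = -4
  Iris: 3 − 1 = 2
Apollo has the best Copeland score.

Apollo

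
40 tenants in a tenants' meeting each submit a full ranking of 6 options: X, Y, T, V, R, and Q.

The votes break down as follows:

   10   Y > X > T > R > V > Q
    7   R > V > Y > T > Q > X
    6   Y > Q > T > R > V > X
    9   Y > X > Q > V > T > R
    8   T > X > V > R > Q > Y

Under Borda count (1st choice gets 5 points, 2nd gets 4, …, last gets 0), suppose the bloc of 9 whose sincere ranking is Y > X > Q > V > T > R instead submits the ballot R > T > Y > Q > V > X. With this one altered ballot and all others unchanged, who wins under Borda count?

T

Borda totals with the altered ballot: X 72, Y 128, T 138, V 77, R 128, Q 57.
The switch changes the winner from Y to T.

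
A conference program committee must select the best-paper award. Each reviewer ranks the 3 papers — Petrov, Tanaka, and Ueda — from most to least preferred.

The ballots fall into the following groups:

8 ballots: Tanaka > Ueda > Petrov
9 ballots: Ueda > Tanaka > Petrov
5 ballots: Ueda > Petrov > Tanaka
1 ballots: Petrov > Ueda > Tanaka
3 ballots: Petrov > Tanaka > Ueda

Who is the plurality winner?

Ueda

First-place vote totals:
  Petrov: 4
  Tanaka: 8
  Ueda: 14
Ueda has the most first-place votes.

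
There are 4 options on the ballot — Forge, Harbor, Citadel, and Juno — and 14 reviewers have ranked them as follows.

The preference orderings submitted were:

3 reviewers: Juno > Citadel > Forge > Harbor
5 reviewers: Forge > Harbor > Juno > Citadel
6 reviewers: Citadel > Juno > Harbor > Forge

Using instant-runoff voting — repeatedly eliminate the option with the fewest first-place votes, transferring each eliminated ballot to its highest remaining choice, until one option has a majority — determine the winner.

Citadel

Round 1: Citadel 6, Forge 5, Juno 3, Harbor 0. Harbor has the fewest and is eliminated.
Round 2: Citadel 6, Forge 5, Juno 3. Juno has the fewest and is eliminated.
Round 3: Citadel 9, Forge 5. Citadel has a majority.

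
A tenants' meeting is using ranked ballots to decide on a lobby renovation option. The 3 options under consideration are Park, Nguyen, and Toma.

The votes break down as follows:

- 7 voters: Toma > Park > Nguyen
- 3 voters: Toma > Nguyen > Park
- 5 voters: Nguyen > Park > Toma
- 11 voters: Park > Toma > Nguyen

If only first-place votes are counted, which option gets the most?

Park

First-place vote totals:
  Park: 11
  Nguyen: 5
  Toma: 10
Park has the most first-place votes.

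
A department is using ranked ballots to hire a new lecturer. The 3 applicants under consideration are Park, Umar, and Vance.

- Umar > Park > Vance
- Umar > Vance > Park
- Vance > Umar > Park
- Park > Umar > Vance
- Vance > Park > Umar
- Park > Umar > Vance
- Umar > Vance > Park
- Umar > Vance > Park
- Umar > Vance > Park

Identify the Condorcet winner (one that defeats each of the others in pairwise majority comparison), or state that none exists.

Umar

Head-to-head results (9 voters total):
Park vs Umar: Umar wins 6–3.
Park vs Vance: Vance wins 6–3.
Umar vs Vance: Umar wins 7–2.
Umar beats each rival — Park (6–3), Vance (7–2) — so Umar is the Condorcet winner.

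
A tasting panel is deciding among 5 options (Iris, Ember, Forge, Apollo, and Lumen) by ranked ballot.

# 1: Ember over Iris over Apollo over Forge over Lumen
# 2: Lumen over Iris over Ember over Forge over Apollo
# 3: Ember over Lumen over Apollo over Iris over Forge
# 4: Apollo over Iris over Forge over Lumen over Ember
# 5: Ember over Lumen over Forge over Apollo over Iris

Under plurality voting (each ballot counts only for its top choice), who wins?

Ember

First-place vote totals:
  Iris: 0
  Ember: 3
  Forge: 0
  Apollo: 1
  Lumen: 1
Ember has the most first-place votes.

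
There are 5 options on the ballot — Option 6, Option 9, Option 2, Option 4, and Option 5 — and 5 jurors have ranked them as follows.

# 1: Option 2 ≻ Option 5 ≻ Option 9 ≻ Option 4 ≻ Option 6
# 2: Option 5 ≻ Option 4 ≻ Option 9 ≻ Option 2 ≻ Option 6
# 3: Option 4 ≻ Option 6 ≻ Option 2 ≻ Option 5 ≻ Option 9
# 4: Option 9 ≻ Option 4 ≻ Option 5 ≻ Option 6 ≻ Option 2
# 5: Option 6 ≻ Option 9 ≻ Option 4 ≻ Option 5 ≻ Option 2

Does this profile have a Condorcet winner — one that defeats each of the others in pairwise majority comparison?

No

Head-to-head results (5 voters total):
Option 6 vs Option 9: Option 9 wins 3–2.
Option 6 vs Option 2: Option 6 wins 3–2.
Option 6 vs Option 4: Option 4 wins 4–1.
Option 6 vs Option 5: Option 5 wins 3–2.
Option 9 vs Option 2: Option 9 wins 3–2.
Option 9 vs Option 4: Option 9 wins 3–2.
Option 9 vs Option 5: Option 5 wins 3–2.
Option 2 vs Option 4: Option 4 wins 4–1.
Option 2 vs Option 5: Option 5 wins 3–2.
Option 4 vs Option 5: Option 4 wins 3–2.
No candidate beats all others: Option 9 beats Option 4 beats Option 5 beats Option 9, a majority cycle.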